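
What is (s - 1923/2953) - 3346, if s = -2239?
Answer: -16494428/2953 ≈ -5585.6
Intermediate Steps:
(s - 1923/2953) - 3346 = (-2239 - 1923/2953) - 3346 = -6613690/2953 - 3346 = -16494428/2953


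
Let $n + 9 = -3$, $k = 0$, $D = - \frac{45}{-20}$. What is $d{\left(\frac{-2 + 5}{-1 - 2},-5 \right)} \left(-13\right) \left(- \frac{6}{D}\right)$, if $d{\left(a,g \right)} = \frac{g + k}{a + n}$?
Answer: $\frac{40}{3} \approx 13.333$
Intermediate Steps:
$D = \frac{9}{4}$ ($D = \left(-45\right) \left(- \frac{1}{20}\right) = \frac{9}{4} \approx 2.25$)
$n = -12$ ($n = -9 - 3 = -12$)
$d{\left(a,g \right)} = \frac{g}{-12 + a}$ ($d{\left(a,g \right)} = \frac{g + 0}{a - 12} = \frac{g}{-12 + a}$)
$d{\left(\frac{-2 + 5}{-1 - 2},-5 \right)} \left(-13\right) \left(- \frac{6}{D}\right) = - \frac{5}{-12 + \frac{-2 + 5}{-1 - 2}} \left(-13\right) \left(- \frac{6}{\frac{9}{4}}\right) = - \frac{5}{-12 + \frac{3}{-3}} \left(-13\right) \left(\left(-6\right) \frac{4}{9}\right) = - \frac{5}{-12 + 3 \left(- \frac{1}{3}\right)} \left(-13\right) \left(- \frac{8}{3}\right) = - \frac{5}{-12 - 1} \left(-13\right) \left(- \frac{8}{3}\right) = - \frac{5}{-13} \left(-13\right) \left(- \frac{8}{3}\right) = \left(-5\right) \left(- \frac{1}{13}\right) \left(-13\right) \left(- \frac{8}{3}\right) = \frac{5}{13} \left(-13\right) \left(- \frac{8}{3}\right) = \left(-5\right) \left(- \frac{8}{3}\right) = \frac{40}{3}$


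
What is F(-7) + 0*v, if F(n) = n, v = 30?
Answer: -7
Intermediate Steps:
F(-7) + 0*v = -7 + 0*30 = -7 + 0 = -7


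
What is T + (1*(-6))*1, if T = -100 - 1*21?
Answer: -127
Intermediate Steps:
T = -121 (T = -100 - 21 = -121)
T + (1*(-6))*1 = -121 + (1*(-6))*1 = -121 - 6*1 = -121 - 6 = -127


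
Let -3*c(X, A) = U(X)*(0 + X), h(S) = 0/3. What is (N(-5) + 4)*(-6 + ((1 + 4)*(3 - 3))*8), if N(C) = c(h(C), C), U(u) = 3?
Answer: -24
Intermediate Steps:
h(S) = 0 (h(S) = 0*(1/3) = 0)
c(X, A) = -X (c(X, A) = -(0 + X) = -X)
N(C) = 0 (N(C) = -1*0 = 0)
(N(-5) + 4)*(-6 + ((1 + 4)*(3 - 3))*8) = (0 + 4)*(-6 + ((1 + 4)*(3 - 3))*8) = 4*(-6 + (5*0)*8) = 4*(-6 + 0*8) = 4*(-6 + 0) = 4*(-6) = -24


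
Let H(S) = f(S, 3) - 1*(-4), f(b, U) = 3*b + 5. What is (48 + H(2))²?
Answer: 3969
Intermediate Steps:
f(b, U) = 5 + 3*b
H(S) = 9 + 3*S (H(S) = (5 + 3*S) - 1*(-4) = (5 + 3*S) + 4 = 9 + 3*S)
(48 + H(2))² = (48 + (9 + 3*2))² = (48 + (9 + 6))² = (48 + 15)² = 63² = 3969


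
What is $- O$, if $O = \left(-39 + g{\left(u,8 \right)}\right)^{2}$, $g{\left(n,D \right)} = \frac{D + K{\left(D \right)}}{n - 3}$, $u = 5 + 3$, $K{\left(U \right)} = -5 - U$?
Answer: $-1600$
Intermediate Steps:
$u = 8$
$g{\left(n,D \right)} = - \frac{5}{-3 + n}$ ($g{\left(n,D \right)} = \frac{D - \left(5 + D\right)}{n - 3} = - \frac{5}{-3 + n}$)
$O = 1600$ ($O = \left(-39 - \frac{5}{-3 + 8}\right)^{2} = \left(-39 - \frac{5}{5}\right)^{2} = \left(-39 - 1\right)^{2} = \left(-40\right)^{2} = 1600$)
$- O = \left(-1\right) 1600 = -1600$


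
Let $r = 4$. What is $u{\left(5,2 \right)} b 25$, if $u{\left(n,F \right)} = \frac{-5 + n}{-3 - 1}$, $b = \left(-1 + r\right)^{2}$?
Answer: $0$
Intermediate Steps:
$b = 9$ ($b = \left(-1 + 4\right)^{2} = 3^{2} = 9$)
$u{\left(n,F \right)} = \frac{5}{4} - \frac{n}{4}$ ($u{\left(n,F \right)} = \frac{-5 + n}{-4} = \left(-5 + n\right) \left(- \frac{1}{4}\right) = \frac{5}{4} - \frac{n}{4}$)
$u{\left(5,2 \right)} b 25 = \left(\frac{5}{4} - \frac{5}{4}\right) 9 \cdot 25 = 0 \cdot 9 \cdot 25 = 0 \cdot 25 = 0$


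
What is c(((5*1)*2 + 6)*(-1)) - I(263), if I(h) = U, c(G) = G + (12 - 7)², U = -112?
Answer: 121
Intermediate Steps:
c(G) = 25 + G (c(G) = G + 5² = G + 25 = 25 + G)
I(h) = -112
c(((5*1)*2 + 6)*(-1)) - I(263) = (25 + ((5*1)*2 + 6)*(-1)) - 1*(-112) = (25 + (5*2 + 6)*(-1)) + 112 = (25 + (10 + 6)*(-1)) + 112 = (25 + 16*(-1)) + 112 = (25 - 16) + 112 = 9 + 112 = 121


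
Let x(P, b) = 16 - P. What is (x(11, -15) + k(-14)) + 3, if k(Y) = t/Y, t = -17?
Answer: 129/14 ≈ 9.2143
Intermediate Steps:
k(Y) = -17/Y
(x(11, -15) + k(-14)) + 3 = ((16 - 1*11) - 17/(-14)) + 3 = ((16 - 11) - 17*(-1/14)) + 3 = (5 + 17/14) + 3 = 87/14 + 3 = 129/14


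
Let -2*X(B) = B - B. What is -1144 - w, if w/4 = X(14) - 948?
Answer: 2648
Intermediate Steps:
X(B) = 0 (X(B) = -(B - B)/2 = -½*0 = 0)
w = -3792 (w = 4*(0 - 948) = 4*(-948) = -3792)
-1144 - w = -1144 - 1*(-3792) = -1144 + 3792 = 2648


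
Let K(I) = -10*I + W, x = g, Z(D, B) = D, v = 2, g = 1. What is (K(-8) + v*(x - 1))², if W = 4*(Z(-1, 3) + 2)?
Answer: 7056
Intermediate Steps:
x = 1
W = 4 (W = 4*(-1 + 2) = 4*1 = 4)
K(I) = 4 - 10*I (K(I) = -10*I + 4 = 4 - 10*I)
(K(-8) + v*(x - 1))² = ((4 - 10*(-8)) + 2*(1 - 1))² = ((4 + 80) + 2*0)² = (84 + 0)² = 84² = 7056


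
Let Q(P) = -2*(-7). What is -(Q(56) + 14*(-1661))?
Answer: 23240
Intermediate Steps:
Q(P) = 14
-(Q(56) + 14*(-1661)) = -(14 + 14*(-1661)) = -(14 - 23254) = -1*(-23240) = 23240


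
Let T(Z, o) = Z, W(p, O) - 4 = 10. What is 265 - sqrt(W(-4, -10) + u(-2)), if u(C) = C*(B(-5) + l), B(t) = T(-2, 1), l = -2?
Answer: 265 - sqrt(22) ≈ 260.31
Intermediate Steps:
W(p, O) = 14 (W(p, O) = 4 + 10 = 14)
B(t) = -2
u(C) = -4*C (u(C) = C*(-2 - 2) = C*(-4) = -4*C)
265 - sqrt(W(-4, -10) + u(-2)) = 265 - sqrt(14 - 4*(-2)) = 265 - sqrt(14 + 8) = 265 - sqrt(22)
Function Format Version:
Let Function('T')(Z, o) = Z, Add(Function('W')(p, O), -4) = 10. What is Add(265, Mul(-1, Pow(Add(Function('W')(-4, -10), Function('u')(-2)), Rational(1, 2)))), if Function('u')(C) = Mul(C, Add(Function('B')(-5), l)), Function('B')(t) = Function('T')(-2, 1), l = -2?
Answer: Add(265, Mul(-1, Pow(22, Rational(1, 2)))) ≈ 260.31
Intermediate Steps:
Function('W')(p, O) = 14 (Function('W')(p, O) = Add(4, 10) = 14)
Function('B')(t) = -2
Function('u')(C) = Mul(-4, C) (Function('u')(C) = Mul(C, Add(-2, -2)) = Mul(C, -4) = Mul(-4, C))
Add(265, Mul(-1, Pow(Add(Function('W')(-4, -10), Function('u')(-2)), Rational(1, 2)))) = Add(265, Mul(-1, Pow(Add(14, Mul(-4, -2)), Rational(1, 2)))) = Add(265, Mul(-1, Pow(Add(14, 8), Rational(1, 2)))) = Add(265, Mul(-1, Pow(22, Rational(1, 2))))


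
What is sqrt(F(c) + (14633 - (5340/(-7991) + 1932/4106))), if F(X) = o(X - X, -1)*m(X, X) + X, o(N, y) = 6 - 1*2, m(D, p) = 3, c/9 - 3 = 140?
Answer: 85*sqrt(593496273039122)/16405523 ≈ 126.22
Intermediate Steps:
c = 1287 (c = 27 + 9*140 = 27 + 1260 = 1287)
o(N, y) = 4 (o(N, y) = 6 - 2 = 4)
F(X) = 12 + X (F(X) = 4*3 + X = 12 + X)
sqrt(F(c) + (14633 - (5340/(-7991) + 1932/4106))) = sqrt((12 + 1287) + (14633 - (5340/(-7991) + 1932/4106))) = sqrt(1299 + (14633 - (5340*(-1/7991) + 1932*(1/4106)))) = sqrt(1299 + (14633 - (-5340/7991 + 966/2053))) = sqrt(1299 + (14633 - 1*(-3243714/16405523))) = sqrt(1299 + (14633 + 3243714/16405523)) = sqrt(1299 + 240065261773/16405523) = sqrt(261376036150/16405523) = 85*sqrt(593496273039122)/16405523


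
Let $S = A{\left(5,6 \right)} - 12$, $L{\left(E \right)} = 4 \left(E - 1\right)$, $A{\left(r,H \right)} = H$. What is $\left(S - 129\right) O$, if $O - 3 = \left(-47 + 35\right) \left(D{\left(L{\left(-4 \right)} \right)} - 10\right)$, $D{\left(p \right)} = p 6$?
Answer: $-211005$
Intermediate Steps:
$L{\left(E \right)} = -4 + 4 E$ ($L{\left(E \right)} = 4 \left(-1 + E\right) = -4 + 4 E$)
$D{\left(p \right)} = 6 p$
$S = -6$ ($S = 6 - 12 = -6$)
$O = 1563$ ($O = 3 + \left(-47 + 35\right) \left(6 \left(-4 + 4 \left(-4\right)\right) - 10\right) = 3 - 12 \left(6 \left(-4 - 16\right) - 10\right) = 3 - 12 \left(6 \left(-20\right) - 10\right) = 3 - 12 \left(-120 - 10\right) = 3 - -1560 = 3 + 1560 = 1563$)
$\left(S - 129\right) O = \left(-6 - 129\right) 1563 = \left(-135\right) 1563 = -211005$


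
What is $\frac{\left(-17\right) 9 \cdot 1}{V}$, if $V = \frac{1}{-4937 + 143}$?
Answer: $733482$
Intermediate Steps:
$V = - \frac{1}{4794}$ ($V = \frac{1}{-4794} = - \frac{1}{4794} \approx -0.00020859$)
$\frac{\left(-17\right) 9 \cdot 1}{V} = \frac{\left(-17\right) 9 \cdot 1}{- \frac{1}{4794}} = \left(-153\right) 1 \left(-4794\right) = \left(-153\right) \left(-4794\right) = 733482$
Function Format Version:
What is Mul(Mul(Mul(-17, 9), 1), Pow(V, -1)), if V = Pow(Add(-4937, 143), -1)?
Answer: 733482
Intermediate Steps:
V = Rational(-1, 4794) (V = Pow(-4794, -1) = Rational(-1, 4794) ≈ -0.00020859)
Mul(Mul(Mul(-17, 9), 1), Pow(V, -1)) = Mul(Mul(Mul(-17, 9), 1), Pow(Rational(-1, 4794), -1)) = Mul(Mul(-153, 1), -4794) = Mul(-153, -4794) = 733482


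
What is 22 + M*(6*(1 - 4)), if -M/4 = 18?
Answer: 1318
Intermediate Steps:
M = -72 (M = -4*18 = -72)
22 + M*(6*(1 - 4)) = 22 - 432*(1 - 4) = 22 - 432*(-3) = 22 - 72*(-18) = 22 + 1296 = 1318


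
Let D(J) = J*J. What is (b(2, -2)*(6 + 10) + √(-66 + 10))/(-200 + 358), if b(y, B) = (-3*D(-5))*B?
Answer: 1200/79 + I*√14/79 ≈ 15.19 + 0.047363*I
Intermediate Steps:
D(J) = J²
b(y, B) = -75*B (b(y, B) = (-3*(-5)²)*B = (-3*25)*B = -75*B)
(b(2, -2)*(6 + 10) + √(-66 + 10))/(-200 + 358) = ((-75*(-2))*(6 + 10) + √(-66 + 10))/(-200 + 358) = (150*16 + √(-56))/158 = (2400 + 2*I*√14)*(1/158) = 1200/79 + I*√14/79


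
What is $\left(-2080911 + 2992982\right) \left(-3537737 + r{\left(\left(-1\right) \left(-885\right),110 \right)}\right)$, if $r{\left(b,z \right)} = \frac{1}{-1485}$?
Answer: $- \frac{4791600976052666}{1485} \approx -3.2267 \cdot 10^{12}$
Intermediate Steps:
$r{\left(b,z \right)} = - \frac{1}{1485}$
$\left(-2080911 + 2992982\right) \left(-3537737 + r{\left(\left(-1\right) \left(-885\right),110 \right)}\right) = \left(-2080911 + 2992982\right) \left(-3537737 - \frac{1}{1485}\right) = 912071 \left(- \frac{5253539446}{1485}\right) = - \frac{4791600976052666}{1485}$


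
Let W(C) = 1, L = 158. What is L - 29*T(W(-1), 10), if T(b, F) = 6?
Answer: -16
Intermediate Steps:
L - 29*T(W(-1), 10) = 158 - 29*6 = 158 - 174 = -16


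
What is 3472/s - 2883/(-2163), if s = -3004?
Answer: 95883/541471 ≈ 0.17708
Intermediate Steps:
3472/s - 2883/(-2163) = 3472/(-3004) - 2883/(-2163) = 3472*(-1/3004) - 2883*(-1/2163) = -868/751 + 961/721 = 95883/541471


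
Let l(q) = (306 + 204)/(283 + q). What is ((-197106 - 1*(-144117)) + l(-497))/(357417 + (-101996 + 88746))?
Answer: -5670078/36825869 ≈ -0.15397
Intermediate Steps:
l(q) = 510/(283 + q)
((-197106 - 1*(-144117)) + l(-497))/(357417 + (-101996 + 88746)) = ((-197106 - 1*(-144117)) + 510/(283 - 497))/(357417 + (-101996 + 88746)) = ((-197106 + 144117) + 510/(-214))/(357417 - 13250) = (-52989 + 510*(-1/214))/344167 = (-52989 - 255/107)*(1/344167) = -5670078/107*1/344167 = -5670078/36825869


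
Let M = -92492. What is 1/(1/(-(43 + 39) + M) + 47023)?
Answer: 92574/4353107201 ≈ 2.1266e-5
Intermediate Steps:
1/(1/(-(43 + 39) + M) + 47023) = 1/(1/(-(43 + 39) - 92492) + 47023) = 1/(1/(-1*82 - 92492) + 47023) = 1/(1/(-82 - 92492) + 47023) = 1/(1/(-92574) + 47023) = 1/(-1/92574 + 47023) = 1/(4353107201/92574) = 92574/4353107201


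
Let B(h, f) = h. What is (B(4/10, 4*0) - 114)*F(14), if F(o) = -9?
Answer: 5112/5 ≈ 1022.4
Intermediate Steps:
(B(4/10, 4*0) - 114)*F(14) = (4/10 - 114)*(-9) = (4*(⅒) - 114)*(-9) = (⅖ - 114)*(-9) = -568/5*(-9) = 5112/5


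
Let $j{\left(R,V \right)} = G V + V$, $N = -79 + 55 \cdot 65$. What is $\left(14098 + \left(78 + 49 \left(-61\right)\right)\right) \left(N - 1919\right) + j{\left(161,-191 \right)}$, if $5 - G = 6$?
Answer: $17641899$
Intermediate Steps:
$G = -1$ ($G = 5 - 6 = -1$)
$N = 3496$ ($N = -79 + 3575 = 3496$)
$j{\left(R,V \right)} = 0$ ($j{\left(R,V \right)} = - V + V = 0$)
$\left(14098 + \left(78 + 49 \left(-61\right)\right)\right) \left(N - 1919\right) + j{\left(161,-191 \right)} = \left(14098 + \left(78 + 49 \left(-61\right)\right)\right) \left(3496 - 1919\right) + 0 = \left(14098 + \left(78 - 2989\right)\right) 1577 + 0 = \left(14098 - 2911\right) 1577 + 0 = 11187 \cdot 1577 + 0 = 17641899 + 0 = 17641899$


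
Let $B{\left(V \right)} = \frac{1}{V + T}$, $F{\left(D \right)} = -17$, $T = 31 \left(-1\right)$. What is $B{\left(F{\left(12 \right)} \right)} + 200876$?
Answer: $\frac{9642047}{48} \approx 2.0088 \cdot 10^{5}$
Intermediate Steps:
$T = -31$
$B{\left(V \right)} = \frac{1}{-31 + V}$ ($B{\left(V \right)} = \frac{1}{V - 31} = \frac{1}{-31 + V}$)
$B{\left(F{\left(12 \right)} \right)} + 200876 = \frac{1}{-31 - 17} + 200876 = \frac{1}{-48} + 200876 = - \frac{1}{48} + 200876 = \frac{9642047}{48}$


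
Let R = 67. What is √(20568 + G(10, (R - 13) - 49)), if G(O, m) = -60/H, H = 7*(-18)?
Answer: √9070698/21 ≈ 143.42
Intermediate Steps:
H = -126
G(O, m) = 10/21 (G(O, m) = -60/(-126) = -60*(-1/126) = 10/21)
√(20568 + G(10, (R - 13) - 49)) = √(20568 + 10/21) = √(431938/21) = √9070698/21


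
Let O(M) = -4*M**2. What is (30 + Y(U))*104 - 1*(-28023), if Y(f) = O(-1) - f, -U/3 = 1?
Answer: 31039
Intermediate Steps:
U = -3 (U = -3*1 = -3)
Y(f) = -4 - f (Y(f) = -4*(-1)**2 - f = -4*1 - f = -4 - f)
(30 + Y(U))*104 - 1*(-28023) = (30 + (-4 - 1*(-3)))*104 - 1*(-28023) = (30 + (-4 + 3))*104 + 28023 = (30 - 1)*104 + 28023 = 29*104 + 28023 = 3016 + 28023 = 31039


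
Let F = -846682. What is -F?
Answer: 846682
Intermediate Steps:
-F = -1*(-846682) = 846682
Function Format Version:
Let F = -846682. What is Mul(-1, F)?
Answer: 846682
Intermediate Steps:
Mul(-1, F) = Mul(-1, -846682) = 846682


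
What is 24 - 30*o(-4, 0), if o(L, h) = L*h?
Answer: 24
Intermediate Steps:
24 - 30*o(-4, 0) = 24 - (-120)*0 = 24 - 30*0 = 24 + 0 = 24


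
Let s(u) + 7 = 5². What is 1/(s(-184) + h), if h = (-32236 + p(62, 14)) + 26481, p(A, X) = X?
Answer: -1/5723 ≈ -0.00017473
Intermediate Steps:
s(u) = 18 (s(u) = -7 + 5² = -7 + 25 = 18)
h = -5741 (h = (-32236 + 14) + 26481 = -32222 + 26481 = -5741)
1/(s(-184) + h) = 1/(18 - 5741) = 1/(-5723) = -1/5723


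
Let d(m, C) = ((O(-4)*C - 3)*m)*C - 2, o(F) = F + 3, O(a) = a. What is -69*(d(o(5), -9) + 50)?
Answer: 160632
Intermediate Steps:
o(F) = 3 + F
d(m, C) = -2 + C*m*(-3 - 4*C) (d(m, C) = ((-4*C - 3)*m)*C - 2 = ((-3 - 4*C)*m)*C - 2 = (m*(-3 - 4*C))*C - 2 = C*m*(-3 - 4*C) - 2 = -2 + C*m*(-3 - 4*C))
-69*(d(o(5), -9) + 50) = -69*((-2 - 4*(3 + 5)*(-9)² - 3*(-9)*(3 + 5)) + 50) = -69*((-2 - 4*8*81 - 3*(-9)*8) + 50) = -69*((-2 - 2592 + 216) + 50) = -69*(-2378 + 50) = -69*(-2328) = 160632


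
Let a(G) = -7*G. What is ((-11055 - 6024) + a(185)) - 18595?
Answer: -36969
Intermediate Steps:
((-11055 - 6024) + a(185)) - 18595 = ((-11055 - 6024) - 7*185) - 18595 = (-17079 - 1295) - 18595 = -18374 - 18595 = -36969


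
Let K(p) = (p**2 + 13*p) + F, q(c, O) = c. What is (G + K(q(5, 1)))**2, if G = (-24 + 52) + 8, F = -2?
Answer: 15376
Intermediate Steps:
G = 36 (G = 28 + 8 = 36)
K(p) = -2 + p**2 + 13*p (K(p) = (p**2 + 13*p) - 2 = -2 + p**2 + 13*p)
(G + K(q(5, 1)))**2 = (36 + (-2 + 5**2 + 13*5))**2 = (36 + (-2 + 25 + 65))**2 = (36 + 88)**2 = 124**2 = 15376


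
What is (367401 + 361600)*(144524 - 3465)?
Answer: 102832152059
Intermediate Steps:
(367401 + 361600)*(144524 - 3465) = 729001*141059 = 102832152059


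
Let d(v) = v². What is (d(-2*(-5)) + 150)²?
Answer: 62500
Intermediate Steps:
(d(-2*(-5)) + 150)² = ((-2*(-5))² + 150)² = (10² + 150)² = (100 + 150)² = 250² = 62500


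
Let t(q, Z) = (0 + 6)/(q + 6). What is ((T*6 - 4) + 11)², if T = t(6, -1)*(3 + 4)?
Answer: 784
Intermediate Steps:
t(q, Z) = 6/(6 + q)
T = 7/2 (T = (6/(6 + 6))*(3 + 4) = (6/12)*7 = (6*(1/12))*7 = (½)*7 = 7/2 ≈ 3.5000)
((T*6 - 4) + 11)² = (((7/2)*6 - 4) + 11)² = ((21 - 4) + 11)² = (17 + 11)² = 28² = 784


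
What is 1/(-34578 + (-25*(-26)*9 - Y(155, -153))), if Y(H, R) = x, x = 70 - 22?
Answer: -1/28776 ≈ -3.4751e-5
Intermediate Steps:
x = 48 (x = 70 - 1*22 = 70 - 22 = 48)
Y(H, R) = 48
1/(-34578 + (-25*(-26)*9 - Y(155, -153))) = 1/(-34578 + (-25*(-26)*9 - 1*48)) = 1/(-34578 + (650*9 - 48)) = 1/(-34578 + (5850 - 48)) = 1/(-34578 + 5802) = 1/(-28776) = -1/28776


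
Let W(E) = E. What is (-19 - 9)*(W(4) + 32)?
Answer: -1008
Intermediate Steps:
(-19 - 9)*(W(4) + 32) = (-19 - 9)*(4 + 32) = -28*36 = -1008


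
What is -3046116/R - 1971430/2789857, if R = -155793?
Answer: 2730364350474/144880063867 ≈ 18.846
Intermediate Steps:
-3046116/R - 1971430/2789857 = -3046116/(-155793) - 1971430/2789857 = -3046116*(-1/155793) - 1971430*1/2789857 = 1015372/51931 - 1971430/2789857 = 2730364350474/144880063867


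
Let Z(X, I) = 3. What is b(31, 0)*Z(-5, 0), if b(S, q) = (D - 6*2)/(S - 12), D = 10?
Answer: -6/19 ≈ -0.31579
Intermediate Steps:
b(S, q) = -2/(-12 + S) (b(S, q) = (10 - 6*2)/(S - 12) = (10 - 12)/(-12 + S) = -2/(-12 + S))
b(31, 0)*Z(-5, 0) = -2/(-12 + 31)*3 = -2/19*3 = -6/19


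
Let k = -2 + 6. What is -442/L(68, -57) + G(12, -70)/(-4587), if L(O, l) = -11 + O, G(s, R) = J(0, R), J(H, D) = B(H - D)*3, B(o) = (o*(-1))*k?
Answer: -659858/87153 ≈ -7.5713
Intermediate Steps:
k = 4
B(o) = -4*o (B(o) = (o*(-1))*4 = -o*4 = -4*o)
J(H, D) = -12*H + 12*D (J(H, D) = -4*(H - D)*3 = (-4*H + 4*D)*3 = -12*H + 12*D)
G(s, R) = 12*R (G(s, R) = -12*0 + 12*R = 0 + 12*R = 12*R)
-442/L(68, -57) + G(12, -70)/(-4587) = -442/(-11 + 68) + (12*(-70))/(-4587) = -442/57 - 840*(-1/4587) = -442*1/57 + 280/1529 = -442/57 + 280/1529 = -659858/87153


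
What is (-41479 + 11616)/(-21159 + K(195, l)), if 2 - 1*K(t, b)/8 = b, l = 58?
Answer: 29863/21607 ≈ 1.3821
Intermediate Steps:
K(t, b) = 16 - 8*b
(-41479 + 11616)/(-21159 + K(195, l)) = (-41479 + 11616)/(-21159 + (16 - 8*58)) = -29863/(-21159 + (16 - 464)) = -29863/(-21159 - 448) = -29863/(-21607) = -29863*(-1/21607) = 29863/21607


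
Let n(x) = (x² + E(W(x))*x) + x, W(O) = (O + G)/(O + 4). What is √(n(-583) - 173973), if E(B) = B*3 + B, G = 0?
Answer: √54639217329/579 ≈ 403.71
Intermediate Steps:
W(O) = O/(4 + O) (W(O) = (O + 0)/(O + 4) = O/(4 + O))
E(B) = 4*B (E(B) = 3*B + B = 4*B)
n(x) = x + x² + 4*x²/(4 + x) (n(x) = (x² + (4*(x/(4 + x)))*x) + x = (x² + (4*x/(4 + x))*x) + x = (x² + 4*x²/(4 + x)) + x = x + x² + 4*x²/(4 + x))
√(n(-583) - 173973) = √(-583*(4 + (-583)² + 9*(-583))/(4 - 583) - 173973) = √(-583*(4 + 339889 - 5247)/(-579) - 173973) = √(-583*(-1/579)*334646 - 173973) = √(195098618/579 - 173973) = √(94368251/579) = √54639217329/579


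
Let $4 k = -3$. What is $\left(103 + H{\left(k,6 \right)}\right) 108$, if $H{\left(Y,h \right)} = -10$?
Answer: $10044$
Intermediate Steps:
$k = - \frac{3}{4}$ ($k = \frac{1}{4} \left(-3\right) = - \frac{3}{4} \approx -0.75$)
$\left(103 + H{\left(k,6 \right)}\right) 108 = \left(103 - 10\right) 108 = 93 \cdot 108 = 10044$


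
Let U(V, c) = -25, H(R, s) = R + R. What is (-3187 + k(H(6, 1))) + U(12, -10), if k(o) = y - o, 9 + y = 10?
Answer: -3223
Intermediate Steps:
y = 1 (y = -9 + 10 = 1)
H(R, s) = 2*R
k(o) = 1 - o
(-3187 + k(H(6, 1))) + U(12, -10) = (-3187 + (1 - 2*6)) - 25 = (-3187 + (1 - 1*12)) - 25 = (-3187 + (1 - 12)) - 25 = (-3187 - 11) - 25 = -3198 - 25 = -3223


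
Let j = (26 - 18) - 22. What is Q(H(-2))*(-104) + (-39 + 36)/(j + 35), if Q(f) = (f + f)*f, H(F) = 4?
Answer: -23297/7 ≈ -3328.1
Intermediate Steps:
j = -14 (j = 8 - 22 = -14)
Q(f) = 2*f² (Q(f) = (2*f)*f = 2*f²)
Q(H(-2))*(-104) + (-39 + 36)/(j + 35) = (2*4²)*(-104) + (-39 + 36)/(-14 + 35) = (2*16)*(-104) - 3/21 = 32*(-104) - 3*1/21 = -3328 - ⅐ = -23297/7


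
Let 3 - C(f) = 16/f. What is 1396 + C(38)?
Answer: 26573/19 ≈ 1398.6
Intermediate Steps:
C(f) = 3 - 16/f
1396 + C(38) = 1396 + (3 - 16/38) = 1396 + (3 - 16*1/38) = 1396 + (3 - 8/19) = 1396 + 49/19 = 26573/19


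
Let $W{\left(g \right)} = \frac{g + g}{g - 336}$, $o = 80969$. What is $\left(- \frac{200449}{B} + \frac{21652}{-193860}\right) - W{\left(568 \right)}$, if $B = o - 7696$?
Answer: $- \frac{797497222676}{102984102405} \approx -7.7439$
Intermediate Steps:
$W{\left(g \right)} = \frac{2 g}{-336 + g}$
$B = 73273$ ($B = 80969 - 7696 = 73273$)
$\left(- \frac{200449}{B} + \frac{21652}{-193860}\right) - W{\left(568 \right)} = \left(- \frac{200449}{73273} + \frac{21652}{-193860}\right) - 2 \cdot 568 \frac{1}{-336 + 568} = \left(\left(-200449\right) \frac{1}{73273} + 21652 \left(- \frac{1}{193860}\right)\right) - 2 \cdot 568 \cdot \frac{1}{232} = \left(- \frac{200449}{73273} - \frac{5413}{48465}\right) - 2 \cdot 568 \cdot \frac{1}{232} = - \frac{10111387534}{3551175945} - \frac{142}{29} = - \frac{797497222676}{102984102405}$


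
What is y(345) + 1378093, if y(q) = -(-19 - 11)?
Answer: 1378123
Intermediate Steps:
y(q) = 30 (y(q) = -1*(-30) = 30)
y(345) + 1378093 = 30 + 1378093 = 1378123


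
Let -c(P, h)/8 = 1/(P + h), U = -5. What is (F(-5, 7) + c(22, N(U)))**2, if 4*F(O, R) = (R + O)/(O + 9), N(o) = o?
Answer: 2209/18496 ≈ 0.11943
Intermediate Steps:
c(P, h) = -8/(P + h)
F(O, R) = (O + R)/(4*(9 + O)) (F(O, R) = ((R + O)/(O + 9))/4 = ((O + R)/(9 + O))/4 = (O + R)/(4*(9 + O)))
(F(-5, 7) + c(22, N(U)))**2 = ((-5 + 7)/(4*(9 - 5)) - 8/(22 - 5))**2 = ((1/4)*2/4 - 8/17)**2 = ((1/4)*(1/4)*2 - 8*1/17)**2 = (1/8 - 8/17)**2 = (-47/136)**2 = 2209/18496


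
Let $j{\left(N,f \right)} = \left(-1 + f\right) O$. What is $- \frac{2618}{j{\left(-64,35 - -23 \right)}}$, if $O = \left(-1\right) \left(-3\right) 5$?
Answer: $- \frac{2618}{855} \approx -3.062$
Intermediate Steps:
$O = 15$ ($O = 3 \cdot 5 = 15$)
$j{\left(N,f \right)} = -15 + 15 f$ ($j{\left(N,f \right)} = \left(-1 + f\right) 15 = -15 + 15 f$)
$- \frac{2618}{j{\left(-64,35 - -23 \right)}} = - \frac{2618}{-15 + 15 \left(35 - -23\right)} = - \frac{2618}{-15 + 15 \left(35 + 23\right)} = - \frac{2618}{-15 + 15 \cdot 58} = - \frac{2618}{-15 + 870} = - \frac{2618}{855}$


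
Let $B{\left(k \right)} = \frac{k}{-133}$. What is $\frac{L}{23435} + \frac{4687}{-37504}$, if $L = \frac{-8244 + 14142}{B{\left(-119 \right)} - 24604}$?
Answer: $- \frac{51349826877103}{410852632044160} \approx -0.12498$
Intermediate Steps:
$B{\left(k \right)} = - \frac{k}{133}$ ($B{\left(k \right)} = k \left(- \frac{1}{133}\right) = - \frac{k}{133}$)
$L = - \frac{112062}{467459}$ ($L = \frac{-8244 + 14142}{\left(- \frac{1}{133}\right) \left(-119\right) - 24604} = \frac{5898}{\frac{17}{19} - 24604} = \frac{5898}{- \frac{467459}{19}} = 5898 \left(- \frac{19}{467459}\right) = - \frac{112062}{467459} \approx -0.23973$)
$\frac{L}{23435} + \frac{4687}{-37504} = - \frac{112062}{467459 \cdot 23435} + \frac{4687}{-37504} = \left(- \frac{112062}{467459}\right) \frac{1}{23435} + 4687 \left(- \frac{1}{37504}\right) = - \frac{112062}{10954901665} - \frac{4687}{37504} = - \frac{51349826877103}{410852632044160}$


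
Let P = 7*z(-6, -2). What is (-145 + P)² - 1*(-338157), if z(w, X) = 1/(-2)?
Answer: 1440837/4 ≈ 3.6021e+5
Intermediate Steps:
z(w, X) = -½
P = -7/2 (P = 7*(-½) = -7/2 ≈ -3.5000)
(-145 + P)² - 1*(-338157) = (-145 - 7/2)² - 1*(-338157) = (-297/2)² + 338157 = 88209/4 + 338157 = 1440837/4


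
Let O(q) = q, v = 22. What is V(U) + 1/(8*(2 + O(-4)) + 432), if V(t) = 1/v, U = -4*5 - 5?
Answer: 219/4576 ≈ 0.047858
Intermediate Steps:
U = -25 (U = -20 - 5 = -25)
V(t) = 1/22
V(U) + 1/(8*(2 + O(-4)) + 432) = 1/22 + 1/(8*(2 - 4) + 432) = 1/22 + 1/(8*(-2) + 432) = 1/22 + 1/(-16 + 432) = 1/22 + 1/416 = 219/4576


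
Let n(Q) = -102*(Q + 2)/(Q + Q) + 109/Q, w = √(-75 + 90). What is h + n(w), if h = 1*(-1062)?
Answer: -1113 + 7*√15/15 ≈ -1111.2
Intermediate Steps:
h = -1062
w = √15 ≈ 3.8730
n(Q) = 109/Q - 51*(2 + Q)/Q (n(Q) = -102*(2 + Q)/(2*Q) + 109/Q = -51*(2 + Q)/Q + 109/Q = 109/Q - 51*(2 + Q)/Q)
h + n(w) = -1062 + (-51 + 7/(√15)) = -1062 + (-51 + 7*(√15/15)) = -1062 + (-51 + 7*√15/15) = -1113 + 7*√15/15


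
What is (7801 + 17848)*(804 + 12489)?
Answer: 340952157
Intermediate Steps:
(7801 + 17848)*(804 + 12489) = 25649*13293 = 340952157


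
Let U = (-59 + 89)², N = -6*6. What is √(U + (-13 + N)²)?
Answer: √3301 ≈ 57.454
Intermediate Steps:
N = -36
U = 900 (U = 30² = 900)
√(U + (-13 + N)²) = √(900 + (-13 - 36)²) = √(900 + (-49)²) = √(900 + 2401) = √3301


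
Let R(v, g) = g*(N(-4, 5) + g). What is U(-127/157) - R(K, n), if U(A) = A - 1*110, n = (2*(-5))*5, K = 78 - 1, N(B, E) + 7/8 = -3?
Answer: -1761263/628 ≈ -2804.6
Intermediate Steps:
N(B, E) = -31/8 (N(B, E) = -7/8 - 3 = -31/8)
K = 77
n = -50 (n = -10*5 = -50)
R(v, g) = g*(-31/8 + g)
U(A) = -110 + A (U(A) = A - 110 = -110 + A)
U(-127/157) - R(K, n) = (-110 - 127/157) - (-50)*(-31 + 8*(-50))/8 = (-110 - 127*1/157) - (-50)*(-31 - 400)/8 = (-110 - 127/157) - (-50)*(-431)/8 = -17397/157 - 1*10775/4 = -17397/157 - 10775/4 = -1761263/628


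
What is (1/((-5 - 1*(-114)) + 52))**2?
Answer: 1/25921 ≈ 3.8579e-5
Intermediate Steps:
(1/((-5 - 1*(-114)) + 52))**2 = (1/((-5 + 114) + 52))**2 = (1/(109 + 52))**2 = (1/161)**2 = 1/25921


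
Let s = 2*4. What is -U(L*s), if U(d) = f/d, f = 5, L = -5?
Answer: 1/8 ≈ 0.12500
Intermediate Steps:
s = 8
U(d) = 5/d
-U(L*s) = -5/((-5*8)) = -5/(-40) = -5*(-1)/40 = -1*(-1/8) = 1/8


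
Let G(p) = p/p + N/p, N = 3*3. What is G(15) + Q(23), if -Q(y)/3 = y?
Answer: -337/5 ≈ -67.400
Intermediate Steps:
Q(y) = -3*y
N = 9
G(p) = 1 + 9/p (G(p) = p/p + 9/p = 1 + 9/p)
G(15) + Q(23) = (9 + 15)/15 - 3*23 = (1/15)*24 - 69 = 8/5 - 69 = -337/5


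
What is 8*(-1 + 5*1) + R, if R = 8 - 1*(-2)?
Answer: 42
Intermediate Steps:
R = 10 (R = 8 + 2 = 10)
8*(-1 + 5*1) + R = 8*(-1 + 5*1) + 10 = 8*(-1 + 5) + 10 = 8*4 + 10 = 32 + 10 = 42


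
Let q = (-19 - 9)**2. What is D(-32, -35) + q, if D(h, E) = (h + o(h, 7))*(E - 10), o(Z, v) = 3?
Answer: 2089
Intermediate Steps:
q = 784 (q = (-28)**2 = 784)
D(h, E) = (-10 + E)*(3 + h) (D(h, E) = (h + 3)*(E - 10) = (3 + h)*(-10 + E) = (-10 + E)*(3 + h))
D(-32, -35) + q = (-30 - 10*(-32) + 3*(-35) - 35*(-32)) + 784 = (-30 + 320 - 105 + 1120) + 784 = 1305 + 784 = 2089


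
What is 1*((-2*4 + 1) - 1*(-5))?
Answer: -2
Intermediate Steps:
1*((-2*4 + 1) - 1*(-5)) = 1*((-8 + 1) + 5) = 1*(-7 + 5) = 1*(-2) = -2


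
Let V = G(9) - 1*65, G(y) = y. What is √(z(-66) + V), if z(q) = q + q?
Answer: 2*I*√47 ≈ 13.711*I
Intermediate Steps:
z(q) = 2*q
V = -56 (V = 9 - 1*65 = 9 - 65 = -56)
√(z(-66) + V) = √(2*(-66) - 56) = √(-132 - 56) = √(-188) = 2*I*√47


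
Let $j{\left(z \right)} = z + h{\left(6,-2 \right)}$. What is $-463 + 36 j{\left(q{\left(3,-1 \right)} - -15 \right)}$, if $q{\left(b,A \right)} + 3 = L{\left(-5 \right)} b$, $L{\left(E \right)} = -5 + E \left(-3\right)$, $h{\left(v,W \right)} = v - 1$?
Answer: $1229$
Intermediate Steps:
$h{\left(v,W \right)} = -1 + v$
$L{\left(E \right)} = -5 - 3 E$
$q{\left(b,A \right)} = -3 + 10 b$ ($q{\left(b,A \right)} = -3 + \left(-5 - -15\right) b = -3 + \left(-5 + 15\right) b = -3 + 10 b$)
$j{\left(z \right)} = 5 + z$ ($j{\left(z \right)} = z + \left(-1 + 6\right) = z + 5 = 5 + z$)
$-463 + 36 j{\left(q{\left(3,-1 \right)} - -15 \right)} = -463 + 36 \left(5 + \left(\left(-3 + 10 \cdot 3\right) - -15\right)\right) = -463 + 36 \left(5 + \left(\left(-3 + 30\right) + 15\right)\right) = -463 + 36 \left(5 + \left(27 + 15\right)\right) = -463 + 36 \left(5 + 42\right) = -463 + 36 \cdot 47 = -463 + 1692 = 1229$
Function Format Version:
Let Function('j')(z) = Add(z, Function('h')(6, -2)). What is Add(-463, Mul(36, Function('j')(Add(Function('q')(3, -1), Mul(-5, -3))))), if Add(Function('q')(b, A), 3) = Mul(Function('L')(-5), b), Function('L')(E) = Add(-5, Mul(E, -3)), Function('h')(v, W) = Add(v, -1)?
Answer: 1229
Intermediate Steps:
Function('h')(v, W) = Add(-1, v)
Function('L')(E) = Add(-5, Mul(-3, E))
Function('q')(b, A) = Add(-3, Mul(10, b)) (Function('q')(b, A) = Add(-3, Mul(Add(-5, Mul(-3, -5)), b)) = Add(-3, Mul(Add(-5, 15), b)) = Add(-3, Mul(10, b)))
Function('j')(z) = Add(5, z) (Function('j')(z) = Add(z, Add(-1, 6)) = Add(z, 5) = Add(5, z))
Add(-463, Mul(36, Function('j')(Add(Function('q')(3, -1), Mul(-5, -3))))) = Add(-463, Mul(36, Add(5, Add(Add(-3, Mul(10, 3)), Mul(-5, -3))))) = Add(-463, Mul(36, Add(5, Add(Add(-3, 30), 15)))) = Add(-463, Mul(36, Add(5, Add(27, 15)))) = Add(-463, Mul(36, Add(5, 42))) = Add(-463, Mul(36, 47)) = Add(-463, 1692) = 1229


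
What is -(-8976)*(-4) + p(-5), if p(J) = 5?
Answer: -35899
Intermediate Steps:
-(-8976)*(-4) + p(-5) = -(-8976)*(-4) + 5 = -374*96 + 5 = -35904 + 5 = -35899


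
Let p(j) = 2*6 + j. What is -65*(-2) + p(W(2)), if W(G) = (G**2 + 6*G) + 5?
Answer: 163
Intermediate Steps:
W(G) = 5 + G**2 + 6*G
p(j) = 12 + j
-65*(-2) + p(W(2)) = -65*(-2) + (12 + (5 + 2**2 + 6*2)) = 130 + (12 + (5 + 4 + 12)) = 130 + (12 + 21) = 130 + 33 = 163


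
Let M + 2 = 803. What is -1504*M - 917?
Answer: -1205621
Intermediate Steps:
M = 801 (M = -2 + 803 = 801)
-1504*M - 917 = -1504*801 - 917 = -1204704 - 917 = -1205621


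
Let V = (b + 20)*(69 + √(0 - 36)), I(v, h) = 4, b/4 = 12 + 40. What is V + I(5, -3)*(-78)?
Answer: 15420 + 1368*I ≈ 15420.0 + 1368.0*I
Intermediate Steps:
b = 208 (b = 4*(12 + 40) = 4*52 = 208)
V = 15732 + 1368*I (V = (208 + 20)*(69 + √(0 - 36)) = 228*(69 + √(-36)) = 228*(69 + 6*I) = 15732 + 1368*I ≈ 15732.0 + 1368.0*I)
V + I(5, -3)*(-78) = (15732 + 1368*I) + 4*(-78) = (15732 + 1368*I) - 312 = 15420 + 1368*I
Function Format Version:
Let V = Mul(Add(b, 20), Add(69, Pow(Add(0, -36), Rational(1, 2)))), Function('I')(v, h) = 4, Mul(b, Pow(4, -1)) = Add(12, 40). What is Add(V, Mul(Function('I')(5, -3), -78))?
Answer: Add(15420, Mul(1368, I)) ≈ Add(15420., Mul(1368.0, I))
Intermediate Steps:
b = 208 (b = Mul(4, Add(12, 40)) = Mul(4, 52) = 208)
V = Add(15732, Mul(1368, I)) (V = Mul(Add(208, 20), Add(69, Pow(Add(0, -36), Rational(1, 2)))) = Mul(228, Add(69, Pow(-36, Rational(1, 2)))) = Mul(228, Add(69, Mul(6, I))) = Add(15732, Mul(1368, I)) ≈ Add(15732., Mul(1368.0, I)))
Add(V, Mul(Function('I')(5, -3), -78)) = Add(Add(15732, Mul(1368, I)), Mul(4, -78)) = Add(Add(15732, Mul(1368, I)), -312) = Add(15420, Mul(1368, I))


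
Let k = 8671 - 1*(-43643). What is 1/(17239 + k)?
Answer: 1/69553 ≈ 1.4378e-5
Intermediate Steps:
k = 52314 (k = 8671 + 43643 = 52314)
1/(17239 + k) = 1/(17239 + 52314) = 1/69553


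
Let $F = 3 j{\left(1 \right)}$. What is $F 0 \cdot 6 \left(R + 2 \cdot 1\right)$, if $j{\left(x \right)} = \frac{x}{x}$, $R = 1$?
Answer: $0$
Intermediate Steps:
$j{\left(x \right)} = 1$
$F = 3$ ($F = 3 \cdot 1 = 3$)
$F 0 \cdot 6 \left(R + 2 \cdot 1\right) = 3 \cdot 0 \cdot 6 \left(1 + 2 \cdot 1\right) = 3 \cdot 0 \left(1 + 2\right) = 3 \cdot 0 \cdot 3 = 3 \cdot 0 = 0$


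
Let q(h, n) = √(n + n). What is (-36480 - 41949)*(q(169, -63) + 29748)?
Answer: -2333105892 - 235287*I*√14 ≈ -2.3331e+9 - 8.8036e+5*I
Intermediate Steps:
q(h, n) = √2*√n (q(h, n) = √(2*n) = √2*√n)
(-36480 - 41949)*(q(169, -63) + 29748) = (-36480 - 41949)*(√2*√(-63) + 29748) = -78429*(√2*(3*I*√7) + 29748) = -78429*(3*I*√14 + 29748) = -78429*(29748 + 3*I*√14) = -2333105892 - 235287*I*√14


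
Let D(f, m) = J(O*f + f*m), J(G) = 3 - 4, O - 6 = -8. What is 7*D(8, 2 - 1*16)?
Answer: -7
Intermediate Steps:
O = -2 (O = 6 - 8 = -2)
J(G) = -1
D(f, m) = -1
7*D(8, 2 - 1*16) = 7*(-1) = -7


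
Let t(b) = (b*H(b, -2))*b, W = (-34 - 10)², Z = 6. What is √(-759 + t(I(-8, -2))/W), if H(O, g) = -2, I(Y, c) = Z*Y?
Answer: I*√92127/11 ≈ 27.593*I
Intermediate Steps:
I(Y, c) = 6*Y
W = 1936 (W = (-44)² = 1936)
t(b) = -2*b² (t(b) = (b*(-2))*b = (-2*b)*b = -2*b²)
√(-759 + t(I(-8, -2))/W) = √(-759 - 2*(6*(-8))²/1936) = √(-759 - 2*(-48)²*(1/1936)) = √(-759 - 2*2304*(1/1936)) = √(-759 - 4608*1/1936) = √(-759 - 288/121) = √(-92127/121) = I*√92127/11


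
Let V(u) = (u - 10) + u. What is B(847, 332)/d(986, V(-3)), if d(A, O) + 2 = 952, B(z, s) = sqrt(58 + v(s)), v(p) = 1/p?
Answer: 7*sqrt(32619)/157700 ≈ 0.0080168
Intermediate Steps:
V(u) = -10 + 2*u (V(u) = (-10 + u) + u = -10 + 2*u)
B(z, s) = sqrt(58 + 1/s)
d(A, O) = 950 (d(A, O) = -2 + 952 = 950)
B(847, 332)/d(986, V(-3)) = sqrt(58 + 1/332)/950 = sqrt(58 + 1/332)*(1/950) = sqrt(19257/332)*(1/950) = (7*sqrt(32619)/166)*(1/950) = 7*sqrt(32619)/157700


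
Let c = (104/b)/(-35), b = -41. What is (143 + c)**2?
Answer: 42151785481/2059225 ≈ 20470.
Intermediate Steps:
c = 104/1435 (c = (104/(-41))/(-35) = (104*(-1/41))*(-1/35) = -104/41*(-1/35) = 104/1435 ≈ 0.072474)
(143 + c)**2 = (143 + 104/1435)**2 = (205309/1435)**2 = 42151785481/2059225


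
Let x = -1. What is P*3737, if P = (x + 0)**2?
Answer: 3737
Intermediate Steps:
P = 1 (P = (-1 + 0)**2 = (-1)**2 = 1)
P*3737 = 1*3737 = 3737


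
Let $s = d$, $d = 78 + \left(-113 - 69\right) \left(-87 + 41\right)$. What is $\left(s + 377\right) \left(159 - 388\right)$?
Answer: $-2021383$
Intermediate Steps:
$d = 8450$ ($d = 78 - -8372 = 78 + 8372 = 8450$)
$s = 8450$
$\left(s + 377\right) \left(159 - 388\right) = \left(8450 + 377\right) \left(159 - 388\right) = 8827 \left(-229\right) = -2021383$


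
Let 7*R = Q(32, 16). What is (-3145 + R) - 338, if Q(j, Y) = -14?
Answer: -3485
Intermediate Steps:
R = -2 (R = (⅐)*(-14) = -2)
(-3145 + R) - 338 = (-3145 - 2) - 338 = -3147 - 338 = -3485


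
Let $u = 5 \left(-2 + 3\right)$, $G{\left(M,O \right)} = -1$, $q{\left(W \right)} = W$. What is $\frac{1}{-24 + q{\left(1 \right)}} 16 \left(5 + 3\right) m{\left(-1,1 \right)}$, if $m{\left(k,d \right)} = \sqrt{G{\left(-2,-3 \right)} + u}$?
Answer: $- \frac{256}{23} \approx -11.13$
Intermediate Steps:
$u = 5$ ($u = 5 \cdot 1 = 5$)
$m{\left(k,d \right)} = 2$ ($m{\left(k,d \right)} = \sqrt{-1 + 5} = \sqrt{4} = 2$)
$\frac{1}{-24 + q{\left(1 \right)}} 16 \left(5 + 3\right) m{\left(-1,1 \right)} = \frac{1}{-24 + 1} \cdot 16 \left(5 + 3\right) 2 = \frac{1}{-23} \cdot 16 \cdot 8 \cdot 2 = \left(- \frac{1}{23}\right) 16 \cdot 16 = \left(- \frac{16}{23}\right) 16 = - \frac{256}{23}$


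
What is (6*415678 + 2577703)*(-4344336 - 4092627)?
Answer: -42790344271473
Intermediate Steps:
(6*415678 + 2577703)*(-4344336 - 4092627) = (2494068 + 2577703)*(-8436963) = 5071771*(-8436963) = -42790344271473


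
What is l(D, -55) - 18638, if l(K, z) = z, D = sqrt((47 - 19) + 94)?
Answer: -18693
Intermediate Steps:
D = sqrt(122) (D = sqrt(28 + 94) = sqrt(122) ≈ 11.045)
l(D, -55) - 18638 = -55 - 18638 = -18693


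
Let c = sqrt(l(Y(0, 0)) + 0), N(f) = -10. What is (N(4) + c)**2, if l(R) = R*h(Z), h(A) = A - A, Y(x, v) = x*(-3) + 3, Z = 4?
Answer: 100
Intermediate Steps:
Y(x, v) = 3 - 3*x (Y(x, v) = -3*x + 3 = 3 - 3*x)
h(A) = 0
l(R) = 0 (l(R) = R*0 = 0)
c = 0 (c = sqrt(0 + 0) = sqrt(0) = 0)
(N(4) + c)**2 = (-10 + 0)**2 = (-10)**2 = 100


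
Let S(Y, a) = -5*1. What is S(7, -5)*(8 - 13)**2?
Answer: -125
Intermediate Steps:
S(Y, a) = -5
S(7, -5)*(8 - 13)**2 = -5*(8 - 13)**2 = -5*(-5)**2 = -5*25 = -125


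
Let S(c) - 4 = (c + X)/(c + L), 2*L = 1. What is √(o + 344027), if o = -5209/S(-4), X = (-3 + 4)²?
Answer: √396455470/34 ≈ 585.62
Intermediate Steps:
L = ½ (L = (½)*1 = ½ ≈ 0.50000)
X = 1 (X = 1² = 1)
S(c) = 4 + (1 + c)/(½ + c) (S(c) = 4 + (c + 1)/(c + ½) = 4 + (1 + c)/(½ + c))
o = -36463/34 (o = -5209/(2*(3 + 5*(-4))/(1 + 2*(-4))) = -5209/(2*(3 - 20)/(1 - 8)) = -5209/(2*(-17)/(-7)) = -5209/(2*(-⅐)*(-17)) = -5209/(34/7) = (7/34)*(-5209) = -36463/34 ≈ -1072.4)
√(o + 344027) = √(-36463/34 + 344027) = √(11660455/34) = √396455470/34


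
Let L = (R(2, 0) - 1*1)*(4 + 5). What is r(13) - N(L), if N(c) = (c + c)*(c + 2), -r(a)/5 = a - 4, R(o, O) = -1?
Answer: -621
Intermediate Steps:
r(a) = 20 - 5*a (r(a) = -5*(a - 4) = -5*(-4 + a) = 20 - 5*a)
L = -18 (L = (-1 - 1*1)*(4 + 5) = (-1 - 1)*9 = -2*9 = -18)
N(c) = 2*c*(2 + c) (N(c) = (2*c)*(2 + c) = 2*c*(2 + c))
r(13) - N(L) = (20 - 5*13) - 2*(-18)*(2 - 18) = (20 - 65) - 2*(-18)*(-16) = -45 - 1*576 = -45 - 576 = -621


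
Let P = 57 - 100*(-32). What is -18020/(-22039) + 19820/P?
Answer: 495504120/71781023 ≈ 6.9030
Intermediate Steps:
P = 3257 (P = 57 + 3200 = 3257)
-18020/(-22039) + 19820/P = -18020/(-22039) + 19820/3257 = -18020*(-1/22039) + 19820*(1/3257) = 18020/22039 + 19820/3257 = 495504120/71781023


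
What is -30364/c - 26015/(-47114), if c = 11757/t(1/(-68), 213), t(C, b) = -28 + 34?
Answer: -2759186207/184639766 ≈ -14.944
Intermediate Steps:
t(C, b) = 6
c = 3919/2 (c = 11757/6 = 11757*(1/6) = 3919/2 ≈ 1959.5)
-30364/c - 26015/(-47114) = -30364/3919/2 - 26015/(-47114) = -30364*2/3919 - 26015*(-1/47114) = -60728/3919 + 26015/47114 = -2759186207/184639766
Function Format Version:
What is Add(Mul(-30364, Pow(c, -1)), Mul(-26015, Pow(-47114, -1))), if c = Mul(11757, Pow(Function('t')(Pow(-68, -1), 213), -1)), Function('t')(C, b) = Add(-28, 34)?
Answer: Rational(-2759186207, 184639766) ≈ -14.944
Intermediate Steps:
Function('t')(C, b) = 6
c = Rational(3919, 2) (c = Mul(11757, Pow(6, -1)) = Mul(11757, Rational(1, 6)) = Rational(3919, 2) ≈ 1959.5)
Add(Mul(-30364, Pow(c, -1)), Mul(-26015, Pow(-47114, -1))) = Add(Mul(-30364, Pow(Rational(3919, 2), -1)), Mul(-26015, Pow(-47114, -1))) = Add(Mul(-30364, Rational(2, 3919)), Mul(-26015, Rational(-1, 47114))) = Add(Rational(-60728, 3919), Rational(26015, 47114)) = Rational(-2759186207, 184639766)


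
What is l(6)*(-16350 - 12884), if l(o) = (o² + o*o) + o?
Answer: -2280252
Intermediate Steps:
l(o) = o + 2*o² (l(o) = (o² + o²) + o = 2*o² + o = o + 2*o²)
l(6)*(-16350 - 12884) = (6*(1 + 2*6))*(-16350 - 12884) = (6*(1 + 12))*(-29234) = (6*13)*(-29234) = 78*(-29234) = -2280252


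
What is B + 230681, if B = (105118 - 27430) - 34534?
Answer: 273835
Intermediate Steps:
B = 43154 (B = 77688 - 34534 = 43154)
B + 230681 = 43154 + 230681 = 273835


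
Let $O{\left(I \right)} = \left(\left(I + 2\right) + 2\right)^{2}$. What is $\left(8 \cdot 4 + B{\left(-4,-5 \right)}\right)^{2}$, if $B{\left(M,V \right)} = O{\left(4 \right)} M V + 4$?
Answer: $1731856$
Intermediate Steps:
$O{\left(I \right)} = \left(4 + I\right)^{2}$ ($O{\left(I \right)} = \left(\left(2 + I\right) + 2\right)^{2} = \left(4 + I\right)^{2}$)
$B{\left(M,V \right)} = 4 + 64 M V$ ($B{\left(M,V \right)} = \left(4 + 4\right)^{2} M V + 4 = 8^{2} M V + 4 = 64 M V + 4 = 4 + 64 M V$)
$\left(8 \cdot 4 + B{\left(-4,-5 \right)}\right)^{2} = \left(8 \cdot 4 + \left(4 + 64 \left(-4\right) \left(-5\right)\right)\right)^{2} = \left(32 + \left(4 + 1280\right)\right)^{2} = \left(32 + 1284\right)^{2} = 1316^{2} = 1731856$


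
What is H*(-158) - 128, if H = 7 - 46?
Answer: 6034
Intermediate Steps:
H = -39
H*(-158) - 128 = -39*(-158) - 128 = 6162 - 128 = 6034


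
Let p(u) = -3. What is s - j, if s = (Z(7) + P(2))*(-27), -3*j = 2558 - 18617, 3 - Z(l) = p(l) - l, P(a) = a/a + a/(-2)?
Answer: -5704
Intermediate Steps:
P(a) = 1 - a/2 (P(a) = 1 + a*(-1/2) = 1 - a/2)
Z(l) = 6 + l (Z(l) = 3 - (-3 - l) = 3 + (3 + l) = 6 + l)
j = 5353 (j = -(2558 - 18617)/3 = -1/3*(-16059) = 5353)
s = -351 (s = ((6 + 7) + (1 - 1/2*2))*(-27) = (13 + (1 - 1))*(-27) = (13 + 0)*(-27) = 13*(-27) = -351)
s - j = -351 - 1*5353 = -351 - 5353 = -5704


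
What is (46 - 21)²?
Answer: 625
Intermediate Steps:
(46 - 21)² = 25² = 625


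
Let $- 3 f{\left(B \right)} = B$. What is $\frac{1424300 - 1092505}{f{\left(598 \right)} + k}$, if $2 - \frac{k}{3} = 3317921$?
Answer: $- \frac{995385}{29861869} \approx -0.033333$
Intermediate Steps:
$k = -9953757$ ($k = 6 - 9953763 = -9953757$)
$f{\left(B \right)} = - \frac{B}{3}$
$\frac{1424300 - 1092505}{f{\left(598 \right)} + k} = \frac{1424300 - 1092505}{\left(- \frac{1}{3}\right) 598 - 9953757} = \frac{331795}{- \frac{598}{3} - 9953757} = \frac{331795}{- \frac{29861869}{3}} = 331795 \left(- \frac{3}{29861869}\right) = - \frac{995385}{29861869}$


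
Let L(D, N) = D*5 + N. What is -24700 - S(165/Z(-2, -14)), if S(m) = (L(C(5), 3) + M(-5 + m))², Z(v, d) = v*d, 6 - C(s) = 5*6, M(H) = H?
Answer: -29933801/784 ≈ -38181.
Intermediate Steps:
C(s) = -24 (C(s) = 6 - 5*6 = 6 - 1*30 = 6 - 30 = -24)
Z(v, d) = d*v
L(D, N) = N + 5*D (L(D, N) = 5*D + N = N + 5*D)
S(m) = (-122 + m)² (S(m) = ((3 + 5*(-24)) + (-5 + m))² = ((3 - 120) + (-5 + m))² = (-117 + (-5 + m))² = (-122 + m)²)
-24700 - S(165/Z(-2, -14)) = -24700 - (-122 + 165/((-14*(-2))))² = -24700 - (-122 + 165/28)² = -24700 - (-3251/28)² = -24700 - 1*10569001/784 = -24700 - 10569001/784 = -29933801/784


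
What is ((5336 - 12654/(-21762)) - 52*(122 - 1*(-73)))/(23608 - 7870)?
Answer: -5807333/19027242 ≈ -0.30521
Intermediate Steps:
((5336 - 12654/(-21762)) - 52*(122 - 1*(-73)))/(23608 - 7870) = ((5336 - 12654*(-1)/21762) - 52*(122 + 73))/15738 = ((5336 - 1*(-703/1209)) - 52*195)*(1/15738) = ((5336 + 703/1209) - 10140)*(1/15738) = (6451927/1209 - 10140)*(1/15738) = -5807333/1209*1/15738 = -5807333/19027242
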